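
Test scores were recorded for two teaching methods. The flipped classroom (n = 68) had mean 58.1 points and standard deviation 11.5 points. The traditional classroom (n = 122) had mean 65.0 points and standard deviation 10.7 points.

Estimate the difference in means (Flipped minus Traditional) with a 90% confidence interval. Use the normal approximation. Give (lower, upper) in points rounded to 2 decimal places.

SE₁ = s₁/√n₁ = 11.5/√68 = 1.3946; SE₂ = 10.7/√122 = 0.9687.
Independent samples, unequal variances: SE_diff = √(SE₁² + SE₂²) = √(1.94490916 + 0.93837969) = 1.6980.
z* = 1.645, so margin of error = 1.645 × 1.6980 = 2.7932.
Difference in means = 58.1 − 65.0 = -6.9000.
-6.9000 ± 2.7932 → (-9.69, -4.11).

(-9.69, -4.11)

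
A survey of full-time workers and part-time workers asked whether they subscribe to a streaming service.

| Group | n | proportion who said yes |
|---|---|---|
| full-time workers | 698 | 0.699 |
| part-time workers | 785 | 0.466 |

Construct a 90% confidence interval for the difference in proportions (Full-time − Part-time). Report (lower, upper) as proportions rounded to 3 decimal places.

Each SE is √(p̂(1−p̂)/n): √(0.6990·0.3010/698) = 0.01736 and √(0.4660·0.5340/785) = 0.01780.
SE(p̂₁ − p̂₂) = √(SE₁² + SE₂²) = √(0.0003013696 + 0.00031684) = 0.02486, since the two samples are independent.
At 90% confidence z* = 1.645; margin = 1.645 × 0.02486 = 0.04089.
The difference is 0.6990 − 0.4660 = 0.2330, so the interval is 0.2330 ± 0.04089 = (0.192, 0.274).

(0.192, 0.274)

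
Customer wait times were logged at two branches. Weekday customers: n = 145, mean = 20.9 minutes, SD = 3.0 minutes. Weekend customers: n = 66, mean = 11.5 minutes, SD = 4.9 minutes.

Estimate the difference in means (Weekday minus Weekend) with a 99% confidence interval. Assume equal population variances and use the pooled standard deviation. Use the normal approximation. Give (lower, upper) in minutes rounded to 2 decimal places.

(7.99, 10.81)

s_p = √[((n₁−1)s₁² + (n₂−1)s₂²)/(n₁+n₂−2)] = √[(144·3.0² + 65·4.9²)/209] = 3.6971.
SE = 3.6971·√(1/145 + 1/66) = 0.5490.
With z* = 2.576, margin = 2.576 × 0.5490 = 1.4142.
x̄₁ − x̄₂ = 20.9 − 11.5 = 9.4000; interval 9.4000 ± 1.4142 = (7.99, 10.81).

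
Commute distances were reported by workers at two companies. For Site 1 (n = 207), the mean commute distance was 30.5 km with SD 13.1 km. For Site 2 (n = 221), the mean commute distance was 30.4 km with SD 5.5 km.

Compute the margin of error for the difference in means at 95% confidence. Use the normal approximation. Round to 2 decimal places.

1.93

Standard errors of each mean: 13.1/√207 = 0.9105 and 5.5/√221 = 0.3700.
SE(x̄₁ − x̄₂) = √(0.9105² + 0.3700²) = 0.9828 for independent samples with unequal variances.
With z* = 1.960, the margin is 1.960 × 0.9828 = 1.9263.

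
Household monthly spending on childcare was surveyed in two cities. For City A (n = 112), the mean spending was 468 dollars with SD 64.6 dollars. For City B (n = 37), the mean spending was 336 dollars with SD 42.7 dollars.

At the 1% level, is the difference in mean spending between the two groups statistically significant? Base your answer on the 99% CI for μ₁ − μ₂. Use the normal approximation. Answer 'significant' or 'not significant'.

Standard errors of each mean: 64.6/√112 = 6.1041 and 42.7/√37 = 7.0198.
SE(x̄₁ − x̄₂) = √(6.1041² + 7.0198²) = 9.3026 for independent samples with unequal variances.
With z* = 2.576, the margin is 2.576 × 9.3026 = 23.9635.
x̄₁ − x̄₂ = 468 − 336 = 132.0000; the interval is 132.0000 ± 23.9635 = (108.0365, 155.9635).
The interval (108.0365, 155.9635) does not contain 0, so the difference is significant.

significant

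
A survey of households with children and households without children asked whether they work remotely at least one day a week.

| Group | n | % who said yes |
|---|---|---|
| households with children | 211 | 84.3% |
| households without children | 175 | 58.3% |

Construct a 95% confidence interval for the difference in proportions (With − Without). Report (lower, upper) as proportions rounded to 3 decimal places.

The two standard errors are √(0.8430×0.1570/211) = 0.02505 and √(0.5830×0.4170/175) = 0.03727.
Because the samples are independent, SE_diff = √(0.02505² + 0.03727²) = 0.04491.
Using z* = 1.960 for 95%, ME = 1.960 × 0.04491 = 0.08802.
p̂₁ − p̂₂ = 0.2600; interval 0.2600 ± 0.08802 gives (0.172, 0.348).

(0.172, 0.348)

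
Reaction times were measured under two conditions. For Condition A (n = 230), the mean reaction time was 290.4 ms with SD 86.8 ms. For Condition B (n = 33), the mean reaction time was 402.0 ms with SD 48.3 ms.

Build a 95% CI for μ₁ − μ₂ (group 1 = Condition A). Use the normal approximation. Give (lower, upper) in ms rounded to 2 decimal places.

SE₁ = s₁/√n₁ = 86.8/√230 = 5.7234; SE₂ = 48.3/√33 = 8.4080.
Independent samples, unequal variances: SE_diff = √(SE₁² + SE₂²) = √(32.75730756 + 70.694464) = 10.1711.
z* = 1.960, so margin of error = 1.960 × 10.1711 = 19.9354.
Difference in means = 290.4 − 402.0 = -111.6000.
-111.6000 ± 19.9354 → (-131.54, -91.66).

(-131.54, -91.66)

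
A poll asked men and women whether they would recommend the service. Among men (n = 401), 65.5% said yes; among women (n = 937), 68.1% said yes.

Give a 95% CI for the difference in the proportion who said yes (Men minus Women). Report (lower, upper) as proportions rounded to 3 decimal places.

(-0.081, 0.029)

Each SE is √(p̂(1−p̂)/n): √(0.6550·0.3450/401) = 0.02374 and √(0.6810·0.3190/937) = 0.01523.
SE(p̂₁ − p̂₂) = √(SE₁² + SE₂²) = √(0.0005635876 + 0.0002319529) = 0.02821, since the two samples are independent.
At 95% confidence z* = 1.960; margin = 1.960 × 0.02821 = 0.05529.
The difference is 0.6550 − 0.6810 = -0.0260, so the interval is -0.0260 ± 0.05529 = (-0.081, 0.029).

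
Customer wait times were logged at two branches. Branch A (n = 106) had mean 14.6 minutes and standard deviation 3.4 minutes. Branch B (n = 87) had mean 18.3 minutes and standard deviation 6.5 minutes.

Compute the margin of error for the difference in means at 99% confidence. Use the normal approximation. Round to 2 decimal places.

Per-group SEs: s₁/√n₁ = 3.4/√106 = 0.3302, s₂/√n₂ = 6.5/√87 = 0.6969.
Unpooled SE of the difference: √(0.10903204 + 0.48566961) = 0.7712.
Margin of error = z* · SE = 2.576 × 0.7712 = 1.9866.

1.99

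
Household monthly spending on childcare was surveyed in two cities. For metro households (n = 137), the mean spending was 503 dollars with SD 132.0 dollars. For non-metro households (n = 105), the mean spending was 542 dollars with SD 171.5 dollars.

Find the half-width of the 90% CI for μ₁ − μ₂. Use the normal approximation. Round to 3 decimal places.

Per-group SEs: s₁/√n₁ = 132.0/√137 = 11.2775, s₂/√n₂ = 171.5/√105 = 16.7367.
Unpooled SE of the difference: √(127.18200625 + 280.11712689) = 20.1817.
Margin of error = z* · SE = 1.645 × 20.1817 = 33.1989.

33.199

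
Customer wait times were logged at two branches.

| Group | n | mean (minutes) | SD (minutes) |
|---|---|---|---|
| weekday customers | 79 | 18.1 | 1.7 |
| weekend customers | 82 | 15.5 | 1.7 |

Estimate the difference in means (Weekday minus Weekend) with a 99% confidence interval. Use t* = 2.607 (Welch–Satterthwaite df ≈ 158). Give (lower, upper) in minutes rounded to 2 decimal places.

(1.90, 3.30)

SE₁ = s₁/√n₁ = 1.7/√79 = 0.1913; SE₂ = 1.7/√82 = 0.1877.
Independent samples, unequal variances: SE_diff = √(SE₁² + SE₂²) = √(0.03659569 + 0.03523129) = 0.2680.
t* = 2.607, so margin of error = 2.607 × 0.2680 = 0.6987.
Difference in means = 18.1 − 15.5 = 2.6000.
2.6000 ± 0.6987 → (1.90, 3.30).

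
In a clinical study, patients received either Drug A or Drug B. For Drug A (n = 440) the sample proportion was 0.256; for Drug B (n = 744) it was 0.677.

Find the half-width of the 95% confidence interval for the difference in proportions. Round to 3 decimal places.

0.053

The two standard errors are √(0.2560×0.7440/440) = 0.02081 and √(0.6770×0.3230/744) = 0.01714.
Because the samples are independent, SE_diff = √(0.02081² + 0.01714²) = 0.02696.
Using z* = 1.960 for 95%, ME = 1.960 × 0.02696 = 0.05284.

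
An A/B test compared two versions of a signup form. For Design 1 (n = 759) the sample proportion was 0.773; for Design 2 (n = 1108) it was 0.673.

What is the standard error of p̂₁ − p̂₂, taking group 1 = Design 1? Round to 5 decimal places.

0.02073

Each SE is √(p̂(1−p̂)/n): √(0.7730·0.2270/759) = 0.01520 and √(0.6730·0.3270/1108) = 0.01409.
SE(p̂₁ − p̂₂) = √(SE₁² + SE₂²) = √(0.00023104 + 0.0001985281) = 0.02073, since the two samples are independent.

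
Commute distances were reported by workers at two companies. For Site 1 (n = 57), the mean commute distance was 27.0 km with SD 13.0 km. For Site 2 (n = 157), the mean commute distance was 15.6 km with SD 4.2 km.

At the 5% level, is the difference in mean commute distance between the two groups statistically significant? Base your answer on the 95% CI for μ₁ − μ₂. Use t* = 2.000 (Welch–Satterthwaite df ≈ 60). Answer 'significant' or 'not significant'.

Standard errors of each mean: 13.0/√57 = 1.7219 and 4.2/√157 = 0.3352.
SE(x̄₁ − x̄₂) = √(1.7219² + 0.3352²) = 1.7542 for independent samples with unequal variances.
With t* = 2.000, the margin is 2.000 × 1.7542 = 3.5084.
x̄₁ − x̄₂ = 27.0 − 15.6 = 11.4000; the interval is 11.4000 ± 3.5084 = (7.8916, 14.9084).
The interval (7.8916, 14.9084) does not contain 0, so the difference is significant.

significant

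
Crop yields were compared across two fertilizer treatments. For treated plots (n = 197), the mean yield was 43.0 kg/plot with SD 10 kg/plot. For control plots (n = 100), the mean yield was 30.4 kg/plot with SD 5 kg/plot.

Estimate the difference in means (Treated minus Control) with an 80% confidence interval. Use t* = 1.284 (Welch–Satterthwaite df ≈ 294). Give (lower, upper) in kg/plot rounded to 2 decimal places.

Per-group SEs: s₁/√n₁ = 10/√197 = 0.7125, s₂/√n₂ = 5/√100 = 0.5000.
Unpooled SE of the difference: √(0.50765625 + 0.25) = 0.8704.
Margin of error = t* · SE = 1.284 × 0.8704 = 1.1176.
x̄₁ − x̄₂ = 43.0 − 30.4 = 12.6000.
CI: 12.6000 ± 1.1176 = (11.48, 13.72).

(11.48, 13.72)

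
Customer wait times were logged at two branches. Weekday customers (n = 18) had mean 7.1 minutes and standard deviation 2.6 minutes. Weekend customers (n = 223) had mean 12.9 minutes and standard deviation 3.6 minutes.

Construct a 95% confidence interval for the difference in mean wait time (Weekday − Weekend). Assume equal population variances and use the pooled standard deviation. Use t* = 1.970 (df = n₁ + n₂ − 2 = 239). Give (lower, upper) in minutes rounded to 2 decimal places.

(-7.51, -4.09)

s_p = √[((n₁−1)s₁² + (n₂−1)s₂²)/(n₁+n₂−2)] = √[(17·2.6² + 222·3.6²)/239] = 3.5382.
SE = 3.5382·√(1/18 + 1/223) = 0.8670.
With t* = 1.970, margin = 1.970 × 0.8670 = 1.7080.
x̄₁ − x̄₂ = 7.1 − 12.9 = -5.8000; interval -5.8000 ± 1.7080 = (-7.51, -4.09).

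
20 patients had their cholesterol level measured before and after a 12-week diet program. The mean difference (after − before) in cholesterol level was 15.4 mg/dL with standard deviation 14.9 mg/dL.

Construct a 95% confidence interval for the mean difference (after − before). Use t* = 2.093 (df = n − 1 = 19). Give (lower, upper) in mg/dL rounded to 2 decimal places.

This is a matched-pairs design, so SE = s_d/√n = 14.9/√20 = 3.3317.
Margin = 2.093 × 3.3317 = 6.9732; the interval is 15.4 ± 6.9732 = (8.43, 22.37).

(8.43, 22.37)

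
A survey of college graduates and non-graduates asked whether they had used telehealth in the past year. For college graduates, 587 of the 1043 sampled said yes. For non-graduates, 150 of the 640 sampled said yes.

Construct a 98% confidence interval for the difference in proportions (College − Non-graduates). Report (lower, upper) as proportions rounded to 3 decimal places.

(0.276, 0.381)

First, p̂₁ = 587/1043 = 0.5628; p̂₂ = 150/640 = 0.2344.
The two standard errors are √(0.5628×0.4372/1043) = 0.01536 and √(0.2344×0.7656/640) = 0.01675.
Because the samples are independent, SE_diff = √(0.01536² + 0.01675²) = 0.02273.
Using z* = 2.326 for 98%, ME = 2.326 × 0.02273 = 0.05287.
p̂₁ − p̂₂ = 0.3284; interval 0.3284 ± 0.05287 gives (0.276, 0.381).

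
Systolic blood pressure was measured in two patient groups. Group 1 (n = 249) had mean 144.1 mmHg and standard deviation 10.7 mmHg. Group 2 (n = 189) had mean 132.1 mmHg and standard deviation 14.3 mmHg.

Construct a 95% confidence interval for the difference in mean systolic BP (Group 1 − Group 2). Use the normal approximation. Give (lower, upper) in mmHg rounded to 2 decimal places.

(9.57, 14.43)

Standard errors of each mean: 10.7/√249 = 0.6781 and 14.3/√189 = 1.0402.
SE(x̄₁ − x̄₂) = √(0.6781² + 1.0402²) = 1.2417 for independent samples with unequal variances.
With z* = 1.960, the margin is 1.960 × 1.2417 = 2.4337.
x̄₁ − x̄₂ = 144.1 − 132.1 = 12.0000; the interval is 12.0000 ± 2.4337 = (9.57, 14.43).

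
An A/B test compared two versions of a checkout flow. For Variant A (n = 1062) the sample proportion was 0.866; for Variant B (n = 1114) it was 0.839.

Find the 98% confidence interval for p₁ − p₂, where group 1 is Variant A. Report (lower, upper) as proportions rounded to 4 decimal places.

SE₁ = √(p̂₁(1−p̂₁)/n₁) = √(0.8660·0.1340/1062) = 0.01045; SE₂ = √(0.8390·0.1610/1114) = 0.01101.
Independent samples: SE of the difference = √(SE₁² + SE₂²) = √(0.0001092025 + 0.0001212201) = 0.01518.
z* for 98% confidence is 2.326, so the margin of error is 2.326 × 0.01518 = 0.03531.
Point estimate p̂₁ − p̂₂ = 0.8660 − 0.8390 = 0.0270.
0.0270 ± 0.03531 → (-0.0083, 0.0623).

(-0.0083, 0.0623)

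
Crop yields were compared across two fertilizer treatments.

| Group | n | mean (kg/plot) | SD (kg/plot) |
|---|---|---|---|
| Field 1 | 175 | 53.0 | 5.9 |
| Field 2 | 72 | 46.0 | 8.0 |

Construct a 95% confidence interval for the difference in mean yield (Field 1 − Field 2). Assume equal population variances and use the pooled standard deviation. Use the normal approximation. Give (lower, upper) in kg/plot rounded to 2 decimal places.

s_p = √[((n₁−1)s₁² + (n₂−1)s₂²)/(n₁+n₂−2)] = √[(174·5.9² + 71·8.0²)/245] = 6.5779.
SE = 6.5779·√(1/175 + 1/72) = 0.9210.
With z* = 1.960, margin = 1.960 × 0.9210 = 1.8052.
x̄₁ − x̄₂ = 53.0 − 46.0 = 7.0000; interval 7.0000 ± 1.8052 = (5.19, 8.81).

(5.19, 8.81)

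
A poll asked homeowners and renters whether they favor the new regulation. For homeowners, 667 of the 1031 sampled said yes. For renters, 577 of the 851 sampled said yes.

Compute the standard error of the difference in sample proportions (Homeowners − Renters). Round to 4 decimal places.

First, p̂₁ = 667/1031 = 0.6469; p̂₂ = 577/851 = 0.6780.
The two standard errors are √(0.6469×0.3531/1031) = 0.01488 and √(0.6780×0.3220/851) = 0.01602.
Because the samples are independent, SE_diff = √(0.01488² + 0.01602²) = 0.02186.

0.0219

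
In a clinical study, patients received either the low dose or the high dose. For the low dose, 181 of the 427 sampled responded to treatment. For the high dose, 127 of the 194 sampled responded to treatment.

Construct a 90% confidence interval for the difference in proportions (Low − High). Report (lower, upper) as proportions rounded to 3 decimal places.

(-0.299, -0.162)

Sample proportions: 181/427 = 0.4239, 127/194 = 0.6546.
Each SE is √(p̂(1−p̂)/n): √(0.4239·0.5761/427) = 0.02391 and √(0.6546·0.3454/194) = 0.03414.
SE(p̂₁ − p̂₂) = √(SE₁² + SE₂²) = √(0.0005716881 + 0.0011655396) = 0.04168, since the two samples are independent.
At 90% confidence z* = 1.645; margin = 1.645 × 0.04168 = 0.06856.
The difference is 0.4239 − 0.6546 = -0.2307, so the interval is -0.2307 ± 0.06856 = (-0.299, -0.162).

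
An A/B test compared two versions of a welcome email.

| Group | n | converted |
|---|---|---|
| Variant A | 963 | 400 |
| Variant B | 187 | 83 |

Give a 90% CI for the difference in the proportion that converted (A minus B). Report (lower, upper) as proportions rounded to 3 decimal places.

(-0.094, 0.037)

Sample proportions: 400/963 = 0.4154, 83/187 = 0.4439.
Each SE is √(p̂(1−p̂)/n): √(0.4154·0.5846/963) = 0.01588 and √(0.4439·0.5561/187) = 0.03633.
SE(p̂₁ − p̂₂) = √(SE₁² + SE₂²) = √(0.0002521744 + 0.0013198689) = 0.03965, since the two samples are independent.
At 90% confidence z* = 1.645; margin = 1.645 × 0.03965 = 0.06522.
The difference is 0.4154 − 0.4439 = -0.0285, so the interval is -0.0285 ± 0.06522 = (-0.094, 0.037).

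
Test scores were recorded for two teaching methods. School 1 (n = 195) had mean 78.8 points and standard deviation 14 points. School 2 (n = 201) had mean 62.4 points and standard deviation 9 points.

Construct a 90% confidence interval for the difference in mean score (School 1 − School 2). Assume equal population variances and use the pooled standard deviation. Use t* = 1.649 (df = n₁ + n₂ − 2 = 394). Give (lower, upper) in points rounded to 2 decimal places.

Pooled variance s_p² = [194·14² + 200·9²] / (195+201−2) = 137.6244, so s_p = 11.7313.
SE_diff = s_p·√(1/n₁ + 1/n₂) = 11.7313·√(1/195 + 1/201) = 1.1792.
t* = 1.649; margin = 1.649 × 1.1792 = 1.9445.
Difference = 78.8 − 62.4 = 16.4000.
16.4000 ± 1.9445 → (14.46, 18.34).

(14.46, 18.34)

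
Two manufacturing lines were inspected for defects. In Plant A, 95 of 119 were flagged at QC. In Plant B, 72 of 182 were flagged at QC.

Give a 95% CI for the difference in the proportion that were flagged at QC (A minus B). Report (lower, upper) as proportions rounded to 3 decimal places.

Sample proportions: 95/119 = 0.7983, 72/182 = 0.3956.
Each SE is √(p̂(1−p̂)/n): √(0.7983·0.2017/119) = 0.03678 and √(0.3956·0.6044/182) = 0.03625.
SE(p̂₁ − p̂₂) = √(SE₁² + SE₂²) = √(0.0013527684 + 0.0013140625) = 0.05164, since the two samples are independent.
At 95% confidence z* = 1.960; margin = 1.960 × 0.05164 = 0.10121.
The difference is 0.7983 − 0.3956 = 0.4027, so the interval is 0.4027 ± 0.10121 = (0.301, 0.504).

(0.301, 0.504)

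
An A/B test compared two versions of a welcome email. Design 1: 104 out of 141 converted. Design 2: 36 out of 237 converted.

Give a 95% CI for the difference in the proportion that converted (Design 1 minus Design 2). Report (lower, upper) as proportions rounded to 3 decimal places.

(0.500, 0.671)

Sample proportions: 104/141 = 0.7376, 36/237 = 0.1519.
Each SE is √(p̂(1−p̂)/n): √(0.7376·0.2624/141) = 0.03705 and √(0.1519·0.8481/237) = 0.02331.
SE(p̂₁ − p̂₂) = √(SE₁² + SE₂²) = √(0.0013727025 + 0.0005433561) = 0.04377, since the two samples are independent.
At 95% confidence z* = 1.960; margin = 1.960 × 0.04377 = 0.08579.
The difference is 0.7376 − 0.1519 = 0.5857, so the interval is 0.5857 ± 0.08579 = (0.500, 0.671).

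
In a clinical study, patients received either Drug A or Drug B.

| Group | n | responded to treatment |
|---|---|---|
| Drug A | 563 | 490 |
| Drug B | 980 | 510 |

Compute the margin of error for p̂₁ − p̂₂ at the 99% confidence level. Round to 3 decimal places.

0.055

Sample proportions: 490/563 = 0.8703, 510/980 = 0.5204.
Each SE is √(p̂(1−p̂)/n): √(0.8703·0.1297/563) = 0.01416 and √(0.5204·0.4796/980) = 0.01596.
SE(p̂₁ − p̂₂) = √(SE₁² + SE₂²) = √(0.0002005056 + 0.0002547216) = 0.02134, since the two samples are independent.
At 99% confidence z* = 2.576; margin = 2.576 × 0.02134 = 0.05497.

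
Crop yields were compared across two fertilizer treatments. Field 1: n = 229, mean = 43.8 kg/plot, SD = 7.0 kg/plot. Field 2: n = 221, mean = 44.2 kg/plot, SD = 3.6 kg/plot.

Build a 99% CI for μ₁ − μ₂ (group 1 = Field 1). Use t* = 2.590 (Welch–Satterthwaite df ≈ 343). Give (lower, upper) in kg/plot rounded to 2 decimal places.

Standard errors of each mean: 7.0/√229 = 0.4626 and 3.6/√221 = 0.2422.
SE(x̄₁ − x̄₂) = √(0.4626² + 0.2422²) = 0.5222 for independent samples with unequal variances.
With t* = 2.590, the margin is 2.590 × 0.5222 = 1.3525.
x̄₁ − x̄₂ = 43.8 − 44.2 = -0.4000; the interval is -0.4000 ± 1.3525 = (-1.75, 0.95).

(-1.75, 0.95)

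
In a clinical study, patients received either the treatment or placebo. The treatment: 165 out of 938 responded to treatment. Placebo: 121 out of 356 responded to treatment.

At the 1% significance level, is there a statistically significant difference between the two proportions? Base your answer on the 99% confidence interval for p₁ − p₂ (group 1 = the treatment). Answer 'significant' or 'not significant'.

significant

Sample proportions: 165/938 = 0.1759, 121/356 = 0.3399.
Each SE is √(p̂(1−p̂)/n): √(0.1759·0.8241/938) = 0.01243 and √(0.3399·0.6601/356) = 0.02510.
SE(p̂₁ − p̂₂) = √(SE₁² + SE₂²) = √(0.0001545049 + 0.00063001) = 0.02801, since the two samples are independent.
At 99% confidence z* = 2.576; margin = 2.576 × 0.02801 = 0.07215.
The difference is 0.1759 − 0.3399 = -0.1640, so the interval is -0.1640 ± 0.07215 = (-0.23615, -0.09185).
The interval (-0.23615, -0.09185) does not contain 0, so the difference is significant.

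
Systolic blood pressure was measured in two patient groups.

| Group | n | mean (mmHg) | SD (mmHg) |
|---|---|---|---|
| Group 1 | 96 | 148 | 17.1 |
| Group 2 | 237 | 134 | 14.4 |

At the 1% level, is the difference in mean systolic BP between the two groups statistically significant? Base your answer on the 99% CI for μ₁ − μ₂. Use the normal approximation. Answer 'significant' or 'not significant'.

SE₁ = s₁/√n₁ = 17.1/√96 = 1.7453; SE₂ = 14.4/√237 = 0.9354.
Independent samples, unequal variances: SE_diff = √(SE₁² + SE₂²) = √(3.04607209 + 0.87497316) = 1.9802.
z* = 2.576, so margin of error = 2.576 × 1.9802 = 5.1010.
Difference in means = 148 − 134 = 14.0000.
14.0000 ± 5.1010 → (8.8990, 19.1010).
The interval (8.8990, 19.1010) does not contain 0, so the difference is significant.

significant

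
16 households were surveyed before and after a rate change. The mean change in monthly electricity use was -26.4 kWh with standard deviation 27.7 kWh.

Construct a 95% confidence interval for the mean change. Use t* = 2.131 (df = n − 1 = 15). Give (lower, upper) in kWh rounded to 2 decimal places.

(-41.16, -11.64)

Paired design: SE = s_d/√n = 27.7/√16 = 6.9250.
t* = 2.131; margin of error = 2.131 × 6.9250 = 14.7572.
-26.4 ± 14.7572 → (-41.16, -11.64).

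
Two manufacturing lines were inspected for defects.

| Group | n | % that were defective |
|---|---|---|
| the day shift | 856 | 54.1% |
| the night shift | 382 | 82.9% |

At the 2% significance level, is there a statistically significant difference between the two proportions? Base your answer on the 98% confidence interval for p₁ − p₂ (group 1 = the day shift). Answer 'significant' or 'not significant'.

The two standard errors are √(0.5410×0.4590/856) = 0.01703 and √(0.8290×0.1710/382) = 0.01926.
Because the samples are independent, SE_diff = √(0.01703² + 0.01926²) = 0.02571.
Using z* = 2.326 for 98%, ME = 2.326 × 0.02571 = 0.05980.
p̂₁ − p̂₂ = -0.2880; interval -0.2880 ± 0.05980 gives (-0.34780, -0.22820).
The interval (-0.34780, -0.22820) does not contain 0, so the difference is significant.

significant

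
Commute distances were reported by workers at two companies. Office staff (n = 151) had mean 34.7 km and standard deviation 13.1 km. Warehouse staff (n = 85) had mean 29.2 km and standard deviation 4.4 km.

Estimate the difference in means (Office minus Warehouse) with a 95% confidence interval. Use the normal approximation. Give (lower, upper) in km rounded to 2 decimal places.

Per-group SEs: s₁/√n₁ = 13.1/√151 = 1.0661, s₂/√n₂ = 4.4/√85 = 0.4772.
Unpooled SE of the difference: √(1.13656921 + 0.22771984) = 1.1680.
Margin of error = z* · SE = 1.960 × 1.1680 = 2.2893.
x̄₁ − x̄₂ = 34.7 − 29.2 = 5.5000.
CI: 5.5000 ± 2.2893 = (3.21, 7.79).

(3.21, 7.79)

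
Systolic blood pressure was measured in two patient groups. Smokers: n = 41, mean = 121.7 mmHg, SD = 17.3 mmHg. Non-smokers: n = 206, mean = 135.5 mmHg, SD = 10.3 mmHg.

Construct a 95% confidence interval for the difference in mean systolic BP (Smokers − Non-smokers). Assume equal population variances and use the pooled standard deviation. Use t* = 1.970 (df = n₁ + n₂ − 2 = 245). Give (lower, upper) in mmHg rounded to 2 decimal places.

Pooled variance s_p² = [40·17.3² + 205·10.3²] / (41+206−2) = 137.6329, so s_p = 11.7317.
SE_diff = s_p·√(1/n₁ + 1/n₂) = 11.7317·√(1/41 + 1/206) = 2.0062.
t* = 1.970; margin = 1.970 × 2.0062 = 3.9522.
Difference = 121.7 − 135.5 = -13.8000.
-13.8000 ± 3.9522 → (-17.75, -9.85).

(-17.75, -9.85)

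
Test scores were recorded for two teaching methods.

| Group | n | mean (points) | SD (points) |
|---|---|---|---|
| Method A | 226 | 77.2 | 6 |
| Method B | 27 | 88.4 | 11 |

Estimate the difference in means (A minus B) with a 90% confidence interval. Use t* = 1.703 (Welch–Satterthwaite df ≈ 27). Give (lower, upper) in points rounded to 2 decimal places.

(-14.87, -7.53)

SE₁ = s₁/√n₁ = 6/√226 = 0.3991; SE₂ = 11/√27 = 2.1170.
Independent samples, unequal variances: SE_diff = √(SE₁² + SE₂²) = √(0.15928081 + 4.481689) = 2.1543.
t* = 1.703, so margin of error = 1.703 × 2.1543 = 3.6688.
Difference in means = 77.2 − 88.4 = -11.2000.
-11.2000 ± 3.6688 → (-14.87, -7.53).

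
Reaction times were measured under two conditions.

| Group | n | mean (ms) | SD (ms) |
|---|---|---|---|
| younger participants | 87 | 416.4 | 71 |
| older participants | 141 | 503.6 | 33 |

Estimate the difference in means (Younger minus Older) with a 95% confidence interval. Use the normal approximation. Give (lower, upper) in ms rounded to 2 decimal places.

Per-group SEs: s₁/√n₁ = 71/√87 = 7.6120, s₂/√n₂ = 33/√141 = 2.7791.
Unpooled SE of the difference: √(57.942544 + 7.72339681) = 8.1035.
Margin of error = z* · SE = 1.960 × 8.1035 = 15.8829.
x̄₁ − x̄₂ = 416.4 − 503.6 = -87.2000.
CI: -87.2000 ± 15.8829 = (-103.08, -71.32).

(-103.08, -71.32)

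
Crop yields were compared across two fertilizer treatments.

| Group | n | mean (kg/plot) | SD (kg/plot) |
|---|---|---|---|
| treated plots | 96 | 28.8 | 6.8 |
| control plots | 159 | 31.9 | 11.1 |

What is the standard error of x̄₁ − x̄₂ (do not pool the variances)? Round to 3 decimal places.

1.121

Per-group SEs: s₁/√n₁ = 6.8/√96 = 0.6940, s₂/√n₂ = 11.1/√159 = 0.8803.
Unpooled SE of the difference: √(0.481636 + 0.77492809) = 1.1210.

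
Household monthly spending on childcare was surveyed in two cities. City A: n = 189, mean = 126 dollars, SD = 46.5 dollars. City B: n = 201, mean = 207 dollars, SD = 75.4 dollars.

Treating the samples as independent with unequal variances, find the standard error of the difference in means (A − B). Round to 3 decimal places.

Per-group SEs: s₁/√n₁ = 46.5/√189 = 3.3824, s₂/√n₂ = 75.4/√201 = 5.3183.
Unpooled SE of the difference: √(11.44062976 + 28.28431489) = 6.3028.

6.303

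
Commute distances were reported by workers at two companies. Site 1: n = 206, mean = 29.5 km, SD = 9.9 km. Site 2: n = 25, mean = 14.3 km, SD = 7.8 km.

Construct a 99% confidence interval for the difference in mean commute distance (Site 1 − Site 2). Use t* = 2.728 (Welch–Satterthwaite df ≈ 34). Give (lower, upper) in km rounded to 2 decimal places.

(10.55, 19.85)

Per-group SEs: s₁/√n₁ = 9.9/√206 = 0.6898, s₂/√n₂ = 7.8/√25 = 1.5600.
Unpooled SE of the difference: √(0.47582404 + 2.4336) = 1.7057.
Margin of error = t* · SE = 2.728 × 1.7057 = 4.6531.
x̄₁ − x̄₂ = 29.5 − 14.3 = 15.2000.
CI: 15.2000 ± 4.6531 = (10.55, 19.85).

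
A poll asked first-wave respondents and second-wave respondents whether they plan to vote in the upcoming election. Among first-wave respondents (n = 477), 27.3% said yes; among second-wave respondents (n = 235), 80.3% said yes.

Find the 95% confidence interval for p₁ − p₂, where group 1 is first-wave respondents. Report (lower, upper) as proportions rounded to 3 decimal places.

The two standard errors are √(0.2730×0.7270/477) = 0.02040 and √(0.8030×0.1970/235) = 0.02595.
Because the samples are independent, SE_diff = √(0.02040² + 0.02595²) = 0.03301.
Using z* = 1.960 for 95%, ME = 1.960 × 0.03301 = 0.06470.
p̂₁ − p̂₂ = -0.5300; interval -0.5300 ± 0.06470 gives (-0.595, -0.465).

(-0.595, -0.465)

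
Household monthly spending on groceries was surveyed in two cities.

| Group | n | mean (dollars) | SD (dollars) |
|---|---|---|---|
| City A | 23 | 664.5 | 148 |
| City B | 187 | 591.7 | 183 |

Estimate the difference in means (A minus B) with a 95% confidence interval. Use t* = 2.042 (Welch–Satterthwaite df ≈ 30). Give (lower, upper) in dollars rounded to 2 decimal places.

Standard errors of each mean: 148/√23 = 30.8601 and 183/√187 = 13.3823.
SE(x̄₁ − x̄₂) = √(30.8601² + 13.3823²) = 33.6368 for independent samples with unequal variances.
With t* = 2.042, the margin is 2.042 × 33.6368 = 68.6863.
x̄₁ − x̄₂ = 664.5 − 591.7 = 72.8000; the interval is 72.8000 ± 68.6863 = (4.11, 141.49).

(4.11, 141.49)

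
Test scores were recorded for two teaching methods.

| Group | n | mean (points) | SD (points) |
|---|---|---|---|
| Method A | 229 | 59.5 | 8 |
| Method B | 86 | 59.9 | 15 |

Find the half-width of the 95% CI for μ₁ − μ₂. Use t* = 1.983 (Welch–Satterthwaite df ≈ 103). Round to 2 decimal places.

3.37

Per-group SEs: s₁/√n₁ = 8/√229 = 0.5287, s₂/√n₂ = 15/√86 = 1.6175.
Unpooled SE of the difference: √(0.27952369 + 2.61630625) = 1.7017.
Margin of error = t* · SE = 1.983 × 1.7017 = 3.3745.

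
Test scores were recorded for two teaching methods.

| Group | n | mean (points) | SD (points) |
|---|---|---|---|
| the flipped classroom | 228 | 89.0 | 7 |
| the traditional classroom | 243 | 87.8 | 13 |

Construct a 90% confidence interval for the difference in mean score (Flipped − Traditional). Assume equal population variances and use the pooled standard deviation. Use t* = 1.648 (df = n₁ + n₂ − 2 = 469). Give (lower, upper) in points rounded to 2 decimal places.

s_p = √[((n₁−1)s₁² + (n₂−1)s₂²)/(n₁+n₂−2)] = √[(227·7² + 242·13²)/469] = 10.5318.
SE = 10.5318·√(1/228 + 1/243) = 0.9711.
With t* = 1.648, margin = 1.648 × 0.9711 = 1.6004.
x̄₁ − x̄₂ = 89.0 − 87.8 = 1.2000; interval 1.2000 ± 1.6004 = (-0.40, 2.80).

(-0.40, 2.80)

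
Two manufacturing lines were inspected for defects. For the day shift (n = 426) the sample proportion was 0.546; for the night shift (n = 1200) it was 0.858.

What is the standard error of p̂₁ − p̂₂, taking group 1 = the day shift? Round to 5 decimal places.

0.02614

Each SE is √(p̂(1−p̂)/n): √(0.5460·0.4540/426) = 0.02412 and √(0.8580·0.1420/1200) = 0.01008.
SE(p̂₁ − p̂₂) = √(SE₁² + SE₂²) = √(0.0005817744 + 0.0001016064) = 0.02614, since the two samples are independent.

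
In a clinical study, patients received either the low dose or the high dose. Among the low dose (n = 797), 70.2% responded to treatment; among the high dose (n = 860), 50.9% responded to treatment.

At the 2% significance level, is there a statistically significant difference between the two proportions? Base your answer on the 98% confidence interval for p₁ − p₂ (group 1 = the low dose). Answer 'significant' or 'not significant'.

The two standard errors are √(0.7020×0.2980/797) = 0.01620 and √(0.5090×0.4910/860) = 0.01705.
Because the samples are independent, SE_diff = √(0.01620² + 0.01705²) = 0.02352.
Using z* = 2.326 for 98%, ME = 2.326 × 0.02352 = 0.05471.
p̂₁ − p̂₂ = 0.1930; interval 0.1930 ± 0.05471 gives (0.13829, 0.24771).
The interval (0.13829, 0.24771) does not contain 0, so the difference is significant.

significant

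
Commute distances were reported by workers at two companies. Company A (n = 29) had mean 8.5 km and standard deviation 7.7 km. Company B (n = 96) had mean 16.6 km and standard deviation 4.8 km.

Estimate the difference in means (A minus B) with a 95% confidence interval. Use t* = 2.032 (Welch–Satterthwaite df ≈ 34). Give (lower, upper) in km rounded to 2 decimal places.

Standard errors of each mean: 7.7/√29 = 1.4299 and 4.8/√96 = 0.4899.
SE(x̄₁ − x̄₂) = √(1.4299² + 0.4899²) = 1.5115 for independent samples with unequal variances.
With t* = 2.032, the margin is 2.032 × 1.5115 = 3.0714.
x̄₁ − x̄₂ = 8.5 − 16.6 = -8.1000; the interval is -8.1000 ± 3.0714 = (-11.17, -5.03).

(-11.17, -5.03)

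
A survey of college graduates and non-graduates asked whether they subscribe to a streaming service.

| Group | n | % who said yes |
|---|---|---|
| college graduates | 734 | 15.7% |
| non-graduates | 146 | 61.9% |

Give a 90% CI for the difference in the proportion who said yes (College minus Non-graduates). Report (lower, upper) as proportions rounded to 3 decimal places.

(-0.532, -0.392)

The two standard errors are √(0.1570×0.8430/734) = 0.01343 and √(0.6190×0.3810/146) = 0.04019.
Because the samples are independent, SE_diff = √(0.01343² + 0.04019²) = 0.04237.
Using z* = 1.645 for 90%, ME = 1.645 × 0.04237 = 0.06970.
p̂₁ − p̂₂ = -0.4620; interval -0.4620 ± 0.06970 gives (-0.532, -0.392).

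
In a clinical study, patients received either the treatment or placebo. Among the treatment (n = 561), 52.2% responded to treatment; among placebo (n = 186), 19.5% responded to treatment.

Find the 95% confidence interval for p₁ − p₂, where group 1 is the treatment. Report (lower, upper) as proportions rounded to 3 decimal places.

(0.257, 0.397)

SE₁ = √(p̂₁(1−p̂₁)/n₁) = √(0.5220·0.4780/561) = 0.02109; SE₂ = √(0.1950·0.8050/186) = 0.02905.
Independent samples: SE of the difference = √(SE₁² + SE₂²) = √(0.0004447881 + 0.0008439025) = 0.03590.
z* for 95% confidence is 1.960, so the margin of error is 1.960 × 0.03590 = 0.07036.
Point estimate p̂₁ − p̂₂ = 0.5220 − 0.1950 = 0.3270.
0.3270 ± 0.07036 → (0.257, 0.397).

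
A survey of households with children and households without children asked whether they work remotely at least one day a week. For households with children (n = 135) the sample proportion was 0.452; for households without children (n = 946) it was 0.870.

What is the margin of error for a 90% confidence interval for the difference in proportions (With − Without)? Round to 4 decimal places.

0.0727

The two standard errors are √(0.4520×0.5480/135) = 0.04283 and √(0.8700×0.1300/946) = 0.01093.
Because the samples are independent, SE_diff = √(0.04283² + 0.01093²) = 0.04420.
Using z* = 1.645 for 90%, ME = 1.645 × 0.04420 = 0.07271.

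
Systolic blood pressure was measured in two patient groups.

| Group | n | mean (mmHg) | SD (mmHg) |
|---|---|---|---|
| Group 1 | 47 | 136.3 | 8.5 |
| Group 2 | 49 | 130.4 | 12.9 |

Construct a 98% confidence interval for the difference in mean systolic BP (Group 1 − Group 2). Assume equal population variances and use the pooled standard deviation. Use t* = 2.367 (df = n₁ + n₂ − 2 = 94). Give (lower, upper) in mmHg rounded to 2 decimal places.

(0.60, 11.20)

Pooled variance s_p² = [46·8.5² + 48·12.9²] / (47+49−2) = 120.3317, so s_p = 10.9696.
SE_diff = s_p·√(1/n₁ + 1/n₂) = 10.9696·√(1/47 + 1/49) = 2.2396.
t* = 2.367; margin = 2.367 × 2.2396 = 5.3011.
Difference = 136.3 − 130.4 = 5.9000.
5.9000 ± 5.3011 → (0.60, 11.20).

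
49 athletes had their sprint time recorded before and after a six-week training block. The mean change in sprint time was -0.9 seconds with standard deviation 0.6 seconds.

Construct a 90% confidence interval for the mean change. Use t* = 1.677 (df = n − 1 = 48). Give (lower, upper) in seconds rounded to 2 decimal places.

Paired design: SE = s_d/√n = 0.6/√49 = 0.0857.
t* = 1.677; margin of error = 1.677 × 0.0857 = 0.1437.
-0.9 ± 0.1437 → (-1.04, -0.76).

(-1.04, -0.76)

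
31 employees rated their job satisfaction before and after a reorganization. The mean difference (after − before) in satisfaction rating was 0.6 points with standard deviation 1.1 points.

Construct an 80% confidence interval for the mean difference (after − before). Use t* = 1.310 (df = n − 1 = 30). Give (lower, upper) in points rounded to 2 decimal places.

(0.34, 0.86)

This is a matched-pairs design, so SE = s_d/√n = 1.1/√31 = 0.1976.
Margin = 1.310 × 0.1976 = 0.2589; the interval is 0.6 ± 0.2589 = (0.34, 0.86).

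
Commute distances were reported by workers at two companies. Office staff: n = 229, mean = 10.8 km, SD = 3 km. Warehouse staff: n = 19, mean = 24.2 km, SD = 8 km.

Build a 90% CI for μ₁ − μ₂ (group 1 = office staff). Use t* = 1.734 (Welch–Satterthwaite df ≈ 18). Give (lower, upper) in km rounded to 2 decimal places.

(-16.60, -10.20)

Standard errors of each mean: 3/√229 = 0.1982 and 8/√19 = 1.8353.
SE(x̄₁ − x̄₂) = √(0.1982² + 1.8353²) = 1.8460 for independent samples with unequal variances.
With t* = 1.734, the margin is 1.734 × 1.8460 = 3.2010.
x̄₁ − x̄₂ = 10.8 − 24.2 = -13.4000; the interval is -13.4000 ± 3.2010 = (-16.60, -10.20).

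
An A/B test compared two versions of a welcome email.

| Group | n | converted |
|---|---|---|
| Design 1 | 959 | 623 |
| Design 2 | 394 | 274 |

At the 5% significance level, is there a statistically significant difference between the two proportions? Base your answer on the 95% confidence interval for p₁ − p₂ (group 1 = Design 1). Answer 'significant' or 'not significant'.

not significant

Sample proportions: 623/959 = 0.6496, 274/394 = 0.6954.
Each SE is √(p̂(1−p̂)/n): √(0.6496·0.3504/959) = 0.01541 and √(0.6954·0.3046/394) = 0.02319.
SE(p̂₁ − p̂₂) = √(SE₁² + SE₂²) = √(0.0002374681 + 0.0005377761) = 0.02784, since the two samples are independent.
At 95% confidence z* = 1.960; margin = 1.960 × 0.02784 = 0.05457.
The difference is 0.6496 − 0.6954 = -0.0458, so the interval is -0.0458 ± 0.05457 = (-0.10037, 0.00877).
The interval (-0.10037, 0.00877) contains 0, so the difference is not significant.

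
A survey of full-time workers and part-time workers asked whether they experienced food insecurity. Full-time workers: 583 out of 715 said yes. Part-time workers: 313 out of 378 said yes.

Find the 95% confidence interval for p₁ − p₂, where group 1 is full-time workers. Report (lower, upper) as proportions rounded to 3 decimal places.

p̂₁ = 583/715 = 0.8154 and p̂₂ = 313/378 = 0.8280.
SE₁ = √(p̂₁(1−p̂₁)/n₁) = √(0.8154·0.1846/715) = 0.01451; SE₂ = √(0.8280·0.1720/378) = 0.01941.
Independent samples: SE of the difference = √(SE₁² + SE₂²) = √(0.0002105401 + 0.0003767481) = 0.02423.
z* for 95% confidence is 1.960, so the margin of error is 1.960 × 0.02423 = 0.04749.
Point estimate p̂₁ − p̂₂ = 0.8154 − 0.8280 = -0.0126.
-0.0126 ± 0.04749 → (-0.060, 0.035).

(-0.060, 0.035)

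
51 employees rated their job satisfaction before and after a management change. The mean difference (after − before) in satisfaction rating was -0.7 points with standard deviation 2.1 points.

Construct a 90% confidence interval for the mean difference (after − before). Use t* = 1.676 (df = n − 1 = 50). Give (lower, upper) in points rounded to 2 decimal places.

(-1.19, -0.21)

Paired design: SE = s_d/√n = 2.1/√51 = 0.2941.
t* = 1.676; margin of error = 1.676 × 0.2941 = 0.4929.
-0.7 ± 0.4929 → (-1.19, -0.21).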